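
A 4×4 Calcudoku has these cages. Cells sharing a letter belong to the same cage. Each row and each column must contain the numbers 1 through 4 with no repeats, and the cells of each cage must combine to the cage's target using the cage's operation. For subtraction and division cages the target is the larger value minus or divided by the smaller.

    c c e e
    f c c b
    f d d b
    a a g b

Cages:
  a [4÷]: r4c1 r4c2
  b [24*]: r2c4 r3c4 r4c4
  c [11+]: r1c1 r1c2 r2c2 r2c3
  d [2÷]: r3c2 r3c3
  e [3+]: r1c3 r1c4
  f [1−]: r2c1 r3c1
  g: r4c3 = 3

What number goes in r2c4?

Cage g is a single given cell; hence r4c3 = 3.
Row 4 needs a 2, and only r4c4 is open for it.
Cage e's pair has sum 3; hence r1c3 = 2.
Column 4 now contains 2, which forces r1c4 = 1.
Cage c needs sum 11, which forces r1c1 = 3.
The 4 cells of cage c must have sum 11, so r1c2 = 4.
The 4 cells of cage c must have sum 11; hence r2c2 = 3.
Cage c needs sum 11; hence r2c3 = 1.
3 is placed in row 2, which forces r2c4 = 4.
Cage d's pair has quotient 2; hence r3c2 = 2.
1 is placed in column 3, which forces r3c3 = 4.
Column 4 already has 4, which forces r3c4 = 3.
Column 2 now contains 4; hence r4c2 = 1.
4 is placed in row 2, leaving r2c1 = 2.
4 is placed in row 3, so r3c1 = 1.
Row 4 now contains 1, so r4c1 = 4.
Completed grid: 3 4 2 1 / 2 3 1 4 / 1 2 4 3 / 4 1 3 2.

4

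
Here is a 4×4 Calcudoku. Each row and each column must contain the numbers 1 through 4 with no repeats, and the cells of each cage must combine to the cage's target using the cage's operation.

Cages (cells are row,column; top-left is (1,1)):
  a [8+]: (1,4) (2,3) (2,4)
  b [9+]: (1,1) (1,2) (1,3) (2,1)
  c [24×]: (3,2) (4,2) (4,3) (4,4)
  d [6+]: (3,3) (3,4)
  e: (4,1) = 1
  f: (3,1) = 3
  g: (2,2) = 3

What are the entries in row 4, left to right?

Cage g is given, which forces (2,2) = 3.
F is a freebie, which forces (3,1) = 3.
E is a freebie, which forces (4,1) = 1.
Cage b needs sum 9; hence (1,1) = 4.
Column 1 already has 1, which forces (2,1) = 2.
Cage c has product 24, leaving (3,2) = 1.
Column 2 now contains 1, which forces (1,2) = 2.
Cage b needs sum 9, leaving (1,3) = 1.
Cage a has sum 8; hence (1,4) = 3.
Column 3 already has 1, which forces (2,3) = 4.
4 is placed in row 2; hence (2,4) = 1.
4 is placed in column 3; hence (3,3) = 2.
2 is placed in row 3; hence (3,4) = 4.
Column 2 already has 2; hence (4,2) = 4.
2 is placed in column 3, which forces (4,3) = 3.
Column 4 already has 4; hence (4,4) = 2.
Completed grid: 4 2 1 3 / 2 3 4 1 / 3 1 2 4 / 1 4 3 2.

1 4 3 2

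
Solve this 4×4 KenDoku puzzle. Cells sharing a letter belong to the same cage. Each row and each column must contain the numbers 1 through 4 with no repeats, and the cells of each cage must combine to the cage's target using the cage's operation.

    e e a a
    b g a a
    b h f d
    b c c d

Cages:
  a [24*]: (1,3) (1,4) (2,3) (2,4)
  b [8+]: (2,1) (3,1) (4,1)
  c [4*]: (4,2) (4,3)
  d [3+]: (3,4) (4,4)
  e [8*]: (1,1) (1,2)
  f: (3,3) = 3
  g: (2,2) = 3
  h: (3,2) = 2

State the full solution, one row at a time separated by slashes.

2 4 1 3 / 1 3 2 4 / 4 2 3 1 / 3 1 4 2

Cage g is a single given cell, so (2,2) = 3.
Cage h is a single given cell, leaving (3,2) = 2.
Cage f is a single given cell, leaving (3,3) = 3.
2 is placed in row 3, so (3,4) = 1.
Column 4 now contains 1; hence (4,4) = 2.
Cage e's pair has product 8, leaving (1,1) = 2.
Column 2 already has 2; hence (1,2) = 4.
2 is placed in row 1, leaving (1,3) = 1.
The 4 cells of cage a must have product 24, which forces (1,4) = 3.
Cage b needs sum 8, which forces (2,1) = 1.
Column 3 now contains 1, so (2,3) = 2.
Column 4 already has 2; hence (2,4) = 4.
Row 3 now contains 1, which forces (3,1) = 4.
The 3 cells of cage b must have sum 8, so (4,1) = 3.
4 is placed in column 2, leaving (4,2) = 1.
Column 3 now contains 1; hence (4,3) = 4.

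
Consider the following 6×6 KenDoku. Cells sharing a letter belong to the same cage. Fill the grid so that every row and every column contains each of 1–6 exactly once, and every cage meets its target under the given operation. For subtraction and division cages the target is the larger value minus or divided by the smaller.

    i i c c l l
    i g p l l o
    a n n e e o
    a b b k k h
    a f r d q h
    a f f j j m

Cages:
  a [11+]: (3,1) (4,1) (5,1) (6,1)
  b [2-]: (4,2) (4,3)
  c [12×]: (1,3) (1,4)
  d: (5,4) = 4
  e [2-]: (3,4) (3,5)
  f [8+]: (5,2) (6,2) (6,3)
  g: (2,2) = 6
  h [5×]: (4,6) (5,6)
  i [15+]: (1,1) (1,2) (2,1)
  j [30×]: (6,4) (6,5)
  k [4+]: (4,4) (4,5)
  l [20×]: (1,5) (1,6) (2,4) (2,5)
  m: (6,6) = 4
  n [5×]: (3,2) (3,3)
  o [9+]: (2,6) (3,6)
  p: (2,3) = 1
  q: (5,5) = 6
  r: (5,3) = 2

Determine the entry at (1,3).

Cage g is given, which forces (2,2) = 6.
P is a freebie, leaving (2,3) = 1.
1 is placed in column 3; hence (3,3) = 5.
Cage r is a single given cell, so (5,3) = 2.
Cage d is given; hence (5,4) = 4.
Q is a freebie; hence (5,5) = 6.
6 is placed in column 5, leaving (6,5) = 5.
Cage m is given, leaving (6,6) = 4.
Cage i has sum 15, which forces (1,1) = 6.
6 is placed in row 1, so (1,3) = 4.
Cage l needs product 20; hence (1,5) = 1.
Cage l has product 20, which forces (1,6) = 2.
The 4 cells of cage l must have product 20, which forces (2,4) = 5.
Cage l needs product 20; hence (2,5) = 2.
Cage o needs two cells with sum 9; hence (2,6) = 3.
5 is placed in row 3, which forces (3,2) = 1.
Cage o needs two cells with sum 9; hence (3,6) = 6.
Column 5 now contains 1, so (4,5) = 3.
Cage f needs sum 8; hence (5,2) = 3.
Cage f has sum 8, which forces (6,2) = 2.
Row 6 now contains 4, so (6,3) = 3.
5 is placed in row 6, so (6,4) = 6.
Row 1 already has 4; hence (1,2) = 5.
2 is placed in row 1, so (1,4) = 3.
Row 2 now contains 5; hence (2,1) = 4.
Cage a needs sum 11, which forces (3,1) = 3.
The two cells of cage e must have difference 2; hence (3,4) = 2.
3 is placed in column 5; hence (3,5) = 4.
Cage a needs sum 11; hence (4,1) = 2.
Cage b needs two cells with difference 2, so (4,2) = 4.
Row 4 already has 3; hence (4,3) = 6.
Row 4 already has 3, which forces (4,4) = 1.
Row 4 now contains 1, leaving (4,6) = 5.
Cage a needs sum 11, which forces (5,1) = 5.
Column 6 already has 5, which forces (5,6) = 1.
Row 6 now contains 3, leaving (6,1) = 1.
Completed grid: 6 5 4 3 1 2 / 4 6 1 5 2 3 / 3 1 5 2 4 6 / 2 4 6 1 3 5 / 5 3 2 4 6 1 / 1 2 3 6 5 4.

4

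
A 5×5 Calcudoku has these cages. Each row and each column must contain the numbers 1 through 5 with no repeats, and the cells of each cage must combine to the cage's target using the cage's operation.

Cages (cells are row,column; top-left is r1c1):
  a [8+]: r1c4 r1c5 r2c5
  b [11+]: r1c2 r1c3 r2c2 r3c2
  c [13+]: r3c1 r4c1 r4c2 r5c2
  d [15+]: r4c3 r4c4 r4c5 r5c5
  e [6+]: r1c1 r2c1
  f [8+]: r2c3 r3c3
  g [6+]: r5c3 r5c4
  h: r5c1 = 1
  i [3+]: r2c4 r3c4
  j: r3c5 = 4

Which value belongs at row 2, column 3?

5

Cage j is a single given cell; hence r3c5 = 4.
Cage h is given, which forces r5c1 = 1.
In column 3, 1 can only go at r1c3, so r1c3 = 1.
Cage c needs sum 13, so r4c2 = 2.
2 is placed in row 4, which forces r4c3 = 4.
Cage c has sum 13, which forces r5c2 = 3.
The two cells of cage g must have sum 6, so r5c3 = 2.
The pair r2c4/r3c4 in column 4 holds {1, 2}, leaving r5c4 = 4.
Row 5 already has 3, leaving r5c5 = 5.
Cage a needs sum 8, which forces r1c5 = 2.
Cage d has sum 15, which forces r4c4 = 5.
The 4 cells of cage d must have sum 15, which forces r4c5 = 1.
2 is placed in row 1, so r1c1 = 4.
Row 1 already has 4, so r1c2 = 5.
5 is placed in column 4, leaving r1c4 = 3.
Cage e's pair has sum 6; hence r2c1 = 2.
Row 2 now contains 2; hence r2c4 = 1.
1 is placed in column 5; hence r2c5 = 3.
Cage c needs sum 13, which forces r3c1 = 5.
5 is placed in column 2, leaving r3c2 = 1.
5 is placed in row 3, which forces r3c3 = 3.
Column 4 now contains 1, which forces r3c4 = 2.
5 is placed in row 4; hence r4c1 = 3.
Row 2 already has 1, leaving r2c2 = 4.
3 is placed in row 2, so r2c3 = 5.
Filled in: 4 5 1 3 2 / 2 4 5 1 3 / 5 1 3 2 4 / 3 2 4 5 1 / 1 3 2 4 5.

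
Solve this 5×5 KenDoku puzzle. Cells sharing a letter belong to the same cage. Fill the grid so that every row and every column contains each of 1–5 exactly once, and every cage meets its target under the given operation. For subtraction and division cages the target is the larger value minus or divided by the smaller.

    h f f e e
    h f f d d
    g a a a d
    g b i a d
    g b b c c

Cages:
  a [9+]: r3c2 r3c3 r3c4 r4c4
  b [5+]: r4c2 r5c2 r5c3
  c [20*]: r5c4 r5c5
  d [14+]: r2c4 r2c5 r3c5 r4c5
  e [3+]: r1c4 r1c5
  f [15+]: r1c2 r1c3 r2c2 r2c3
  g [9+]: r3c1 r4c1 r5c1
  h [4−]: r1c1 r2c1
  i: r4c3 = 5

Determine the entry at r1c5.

Cage i is a single given cell, so r4c3 = 5.
{1, 2} are confined to r1c4 and r1c5 in row 1, which forces r1c1 = 5.
5 is placed in row 1, so r1c2 = 3.
Row 1 already has 3, which forces r1c3 = 4.
The two cells of cage h must have difference 4; hence r2c1 = 1.
Column 2 now contains 3, leaving r5c2 = 1.
1 is placed in row 5, leaving r5c3 = 2.
The 4 cells of cage f must have sum 15, so r2c2 = 5.
Column 3 already has 2; hence r2c3 = 3.
Column 3 now contains 3; hence r3c3 = 1.
1 is placed in column 2, leaving r4c2 = 2.
Row 5 already has 2; hence r5c1 = 3.
Cage g has sum 9; hence r3c1 = 2.
Column 2 already has 2, which forces r3c2 = 4.
Cage a has sum 9, which forces r3c4 = 3.
Cage d has sum 14; hence r3c5 = 5.
2 is placed in row 4; hence r4c1 = 4.
The 4 cells of cage a must have sum 9, leaving r4c4 = 1.
The 4 cells of cage d must have sum 14, so r4c5 = 3.
Column 5 already has 5, so r5c5 = 4.
Column 4 already has 1, so r1c4 = 2.
Cage e needs two cells with sum 3, so r1c5 = 1.
The 4 cells of cage d must have sum 14, which forces r2c4 = 4.
4 is placed in column 5, which forces r2c5 = 2.
Row 5 now contains 4, which forces r5c4 = 5.
Completed grid: 5 3 4 2 1 / 1 5 3 4 2 / 2 4 1 3 5 / 4 2 5 1 3 / 3 1 2 5 4.

1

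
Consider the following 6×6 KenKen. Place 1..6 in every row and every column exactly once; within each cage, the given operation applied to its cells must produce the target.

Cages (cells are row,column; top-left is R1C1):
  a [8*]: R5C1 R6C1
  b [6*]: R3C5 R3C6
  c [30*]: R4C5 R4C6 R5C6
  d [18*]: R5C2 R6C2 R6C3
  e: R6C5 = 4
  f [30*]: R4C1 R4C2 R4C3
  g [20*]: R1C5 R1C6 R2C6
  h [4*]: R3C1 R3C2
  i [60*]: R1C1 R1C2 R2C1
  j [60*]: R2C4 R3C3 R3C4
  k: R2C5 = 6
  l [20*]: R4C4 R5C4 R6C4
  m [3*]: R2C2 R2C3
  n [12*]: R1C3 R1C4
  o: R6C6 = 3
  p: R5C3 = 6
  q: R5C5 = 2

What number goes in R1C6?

Cage k is a single given cell, which forces R2C5 = 6.
Cage p is a single given cell, which forces R5C3 = 6.
Q is a freebie; hence R5C5 = 2.
Cage e is given, leaving R6C5 = 4.
O is a freebie; hence R6C6 = 3.
Row 5 already has 2, leaving R5C1 = 4.
Cage d has product 18, so R5C2 = 3.
4 is placed in row 6, leaving R6C1 = 2.
The 3 cells of cage d must have product 18, which forces R6C2 = 6.
Row 6 now contains 3, leaving R6C3 = 1.
Row 6 now contains 1, so R6C4 = 5.
Column 2 now contains 3; hence R2C2 = 1.
Column 3 already has 1, which forces R2C3 = 3.
4 is placed in column 1, so R3C1 = 1.
The two cells of cage h must have product 4; hence R3C2 = 4.
Cage j needs product 60, which forces R3C3 = 5.
1 is placed in row 3; hence R3C5 = 3.
5 is placed in column 3, which forces R4C3 = 2.
Cage l needs product 20, so R4C4 = 4.
Row 4 already has 2, so R4C6 = 6.
Column 4 now contains 5, leaving R5C4 = 1.
1 is placed in row 5; hence R5C6 = 5.
The 3 cells of cage i must have product 60; hence R1C1 = 6.
Column 2 now contains 4; hence R1C2 = 2.
Column 3 already has 2; hence R1C3 = 4.
Cage n's pair has product 12, which forces R1C4 = 3.
Cage g needs product 20, so R1C5 = 5.
Cage g has product 20, leaving R1C6 = 1.
Row 2 now contains 3, leaving R2C1 = 5.
Column 4 already has 4, so R2C4 = 2.
Column 6 now contains 5, so R2C6 = 4.
3 is placed in row 3, so R3C4 = 6.
Column 6 already has 6, so R3C6 = 2.
Cage f needs product 30, so R4C1 = 3.
Row 4 already has 2, leaving R4C2 = 5.
The 3 cells of cage c must have product 30; hence R4C5 = 1.
Completed grid: 6 2 4 3 5 1 / 5 1 3 2 6 4 / 1 4 5 6 3 2 / 3 5 2 4 1 6 / 4 3 6 1 2 5 / 2 6 1 5 4 3.

1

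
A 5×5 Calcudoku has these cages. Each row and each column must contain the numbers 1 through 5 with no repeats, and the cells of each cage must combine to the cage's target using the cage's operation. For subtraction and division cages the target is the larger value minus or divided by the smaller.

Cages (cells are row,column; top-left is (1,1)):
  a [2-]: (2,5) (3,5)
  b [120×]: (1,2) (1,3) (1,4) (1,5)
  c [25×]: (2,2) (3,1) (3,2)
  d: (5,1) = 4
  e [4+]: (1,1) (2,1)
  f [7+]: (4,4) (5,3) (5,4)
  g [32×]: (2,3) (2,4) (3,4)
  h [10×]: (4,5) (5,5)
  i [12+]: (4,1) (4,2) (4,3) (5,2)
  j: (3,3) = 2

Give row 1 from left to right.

Cage c has product 25, leaving (2,2) = 5.
The 3 cells of cage g must have product 32; hence (2,3) = 4.
Cage g needs product 32, leaving (2,4) = 2.
Cage c needs product 25; hence (3,1) = 5.
Cage c needs product 25, leaving (3,2) = 1.
Cage j is given, leaving (3,3) = 2.
Cage g has product 32, which forces (3,4) = 4.
Row 3 now contains 4, which forces (3,5) = 3.
Cage d is a single given cell, so (5,1) = 4.
3 is placed in column 5; hence (2,5) = 1.
The two cells of cage e must have sum 4; hence (1,1) = 1.
1 is placed in row 2, so (2,1) = 3.
Column 1 now contains 1, so (4,1) = 2.
2 is placed in row 4; hence (4,5) = 5.
Column 5 already has 5, which forces (5,5) = 2.
Cage b has product 120, so (1,2) = 2.
Column 5 already has 2, so (1,5) = 4.
Cage i has sum 12, leaving (4,2) = 4.
Row 4 now contains 5, so (4,3) = 3.
3 is placed in row 4, so (4,4) = 1.
Row 5 now contains 2, leaving (5,2) = 3.
3 is placed in column 3, which forces (5,3) = 1.
1 is placed in column 4, leaving (5,4) = 5.
3 is placed in column 3, so (1,3) = 5.
5 is placed in column 4, which forces (1,4) = 3.
The full grid is 1 2 5 3 4 / 3 5 4 2 1 / 5 1 2 4 3 / 2 4 3 1 5 / 4 3 1 5 2.

1 2 5 3 4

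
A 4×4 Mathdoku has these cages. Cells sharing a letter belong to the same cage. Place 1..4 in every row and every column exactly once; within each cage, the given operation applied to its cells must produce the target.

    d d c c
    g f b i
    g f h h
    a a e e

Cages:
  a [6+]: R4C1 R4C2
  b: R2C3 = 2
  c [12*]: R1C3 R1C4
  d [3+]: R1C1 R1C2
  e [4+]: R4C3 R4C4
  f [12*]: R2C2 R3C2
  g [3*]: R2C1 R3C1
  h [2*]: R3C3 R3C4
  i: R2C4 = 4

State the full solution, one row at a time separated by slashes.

2 1 4 3 / 1 3 2 4 / 3 4 1 2 / 4 2 3 1

Cage b is a single given cell, so R2C3 = 2.
Cage i is given, which forces R2C4 = 4.
2 is placed in column 3; hence R3C3 = 1.
Row 3 now contains 1, which forces R3C4 = 2.
Column 3 now contains 1, which forces R4C3 = 3.
Row 4 now contains 3, so R4C4 = 1.
3 is placed in column 3; hence R1C3 = 4.
Column 4 already has 4; hence R1C4 = 3.
The two cells of cage g must have product 3, which forces R2C1 = 1.
Row 2 already has 4, which forces R2C2 = 3.
Row 3 now contains 1; hence R3C1 = 3.
Cage f needs two cells with product 12; hence R3C2 = 4.
4 is placed in column 2; hence R4C2 = 2.
Column 1 now contains 1, which forces R1C1 = 2.
Column 2 already has 2, leaving R1C2 = 1.
2 is placed in row 4, so R4C1 = 4.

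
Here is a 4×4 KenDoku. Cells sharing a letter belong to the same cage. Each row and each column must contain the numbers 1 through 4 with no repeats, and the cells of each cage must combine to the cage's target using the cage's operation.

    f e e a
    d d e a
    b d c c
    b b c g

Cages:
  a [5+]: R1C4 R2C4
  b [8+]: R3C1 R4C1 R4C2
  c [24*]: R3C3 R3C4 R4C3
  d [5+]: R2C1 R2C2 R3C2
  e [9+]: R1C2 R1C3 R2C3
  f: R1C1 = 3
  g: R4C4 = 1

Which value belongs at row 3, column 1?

Cage f is a single given cell, leaving R1C1 = 3.
Cage g is a single given cell, leaving R4C4 = 1.
Cage a needs two cells with sum 5, which forces R1C4 = 2.
Cage a's pair has sum 5, which forces R2C4 = 3.
Column 4 already has 3, so R3C4 = 4.
Cage b has sum 8; hence R4C1 = 4.
Row 1 already has 2, which forces R1C2 = 4.
Cage e needs sum 9, so R1C3 = 1.
Cage d has sum 5, so R2C1 = 2.
Row 2 already has 3, leaving R2C2 = 1.
Row 2 already has 3; hence R2C3 = 4.
Column 1 now contains 2, leaving R3C1 = 1.
The 3 cells of cage d must have sum 5, leaving R3C2 = 2.
2 is placed in row 3, so R3C3 = 3.
Column 2 now contains 2, leaving R4C2 = 3.
3 is placed in column 3, so R4C3 = 2.
Completed grid: 3 4 1 2 / 2 1 4 3 / 1 2 3 4 / 4 3 2 1.

1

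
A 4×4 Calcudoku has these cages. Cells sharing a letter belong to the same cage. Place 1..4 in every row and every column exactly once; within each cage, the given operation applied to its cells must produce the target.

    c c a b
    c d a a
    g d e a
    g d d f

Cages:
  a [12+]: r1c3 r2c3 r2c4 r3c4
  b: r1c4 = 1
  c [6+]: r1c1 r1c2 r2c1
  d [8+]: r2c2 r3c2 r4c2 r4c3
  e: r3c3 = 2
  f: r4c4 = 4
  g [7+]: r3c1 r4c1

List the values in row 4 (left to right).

3 2 1 4

Cage b is given; hence r1c4 = 1.
Cage e is given, leaving r3c3 = 2.
2 is placed in column 3; hence r4c3 = 1.
Cage f is given, which forces r4c4 = 4.
Cage c needs sum 6, which forces r2c1 = 1.
Row 2 already has 1, leaving r2c2 = 4.
4 is placed in row 2, so r2c3 = 3.
Cage a needs sum 12, which forces r2c4 = 2.
Cage g's pair has sum 7; hence r3c1 = 4.
4 is placed in column 2, which forces r3c2 = 1.
Column 4 now contains 4, which forces r3c4 = 3.
4 is placed in row 4; hence r4c1 = 3.
The 4 cells of cage d must have sum 8; hence r4c2 = 2.
Column 1 already has 3; hence r1c1 = 2.
Column 2 already has 2, which forces r1c2 = 3.
Column 3 already has 3, which forces r1c3 = 4.
Completed grid: 2 3 4 1 / 1 4 3 2 / 4 1 2 3 / 3 2 1 4.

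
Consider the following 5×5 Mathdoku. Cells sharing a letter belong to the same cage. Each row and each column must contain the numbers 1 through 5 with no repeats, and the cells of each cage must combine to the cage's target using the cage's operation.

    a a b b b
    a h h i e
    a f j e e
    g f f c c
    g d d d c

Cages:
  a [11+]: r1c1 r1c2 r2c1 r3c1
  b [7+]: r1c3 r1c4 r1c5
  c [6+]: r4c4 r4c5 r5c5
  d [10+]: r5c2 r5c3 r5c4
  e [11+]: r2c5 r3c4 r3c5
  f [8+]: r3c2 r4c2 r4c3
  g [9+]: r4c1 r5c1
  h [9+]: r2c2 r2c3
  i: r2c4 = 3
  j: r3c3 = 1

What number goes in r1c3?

2

I is a freebie, so r2c4 = 3.
J is a freebie, so r3c3 = 1.
The only place for 1 in row 2 is r2c1.
Row 2 needs a 2, and only r2c5 is open for it.
Column 5 needs a 5, and only r3c5 is open for it.
Row 3 now contains 5; hence r3c4 = 4.
Column 4 needs a 5, and only r5c4 is open for it.
Cage g's pair has sum 9, which forces r4c1 = 5.
Row 5 already has 5, which forces r5c1 = 4.
The 4 cells of cage a must have sum 11, which forces r1c2 = 5.
Column 2 already has 5, so r2c2 = 4.
Row 2 already has 4, so r2c3 = 5.
Cage f needs sum 8; hence r3c2 = 3.
Column 2 already has 3; hence r5c2 = 2.
2 is placed in row 5, which forces r5c3 = 3.
Row 5 now contains 3, which forces r5c5 = 1.
Cage a needs sum 11, which forces r1c1 = 3.
The 3 cells of cage b must have sum 7, leaving r1c3 = 2.
Cage b needs sum 7, which forces r1c4 = 1.
Column 5 already has 1, which forces r1c5 = 4.
3 is placed in row 3, which forces r3c1 = 2.
Column 2 already has 2, so r4c2 = 1.
Column 3 now contains 3, so r4c3 = 4.
Column 4 now contains 1, so r4c4 = 2.
4 is placed in column 5; hence r4c5 = 3.
Completed grid: 3 5 2 1 4 / 1 4 5 3 2 / 2 3 1 4 5 / 5 1 4 2 3 / 4 2 3 5 1.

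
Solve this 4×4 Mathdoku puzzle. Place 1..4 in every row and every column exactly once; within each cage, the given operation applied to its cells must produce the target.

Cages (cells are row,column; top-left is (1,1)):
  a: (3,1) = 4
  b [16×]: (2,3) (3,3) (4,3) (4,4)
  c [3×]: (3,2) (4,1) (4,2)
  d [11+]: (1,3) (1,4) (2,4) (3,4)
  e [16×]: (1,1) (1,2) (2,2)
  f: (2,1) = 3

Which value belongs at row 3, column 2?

F is a freebie, so (2,1) = 3.
Cage a is given, leaving (3,1) = 4.
Cage c needs product 3; hence (3,2) = 1.
Row 3 now contains 1; hence (3,3) = 2.
Row 3 now contains 2, leaving (3,4) = 3.
The 3 cells of cage c must have product 3, which forces (4,1) = 1.
Cage c has product 3; hence (4,2) = 3.
Row 4 already has 1; hence (4,3) = 4.
Cage b has product 16; hence (4,4) = 2.
Column 1 already has 4, which forces (1,1) = 2.
Column 2 already has 1, so (1,2) = 4.
4 is placed in column 3, which forces (1,3) = 3.
Row 1 now contains 4, so (1,4) = 1.
Cage e needs product 16, so (2,2) = 2.
4 is placed in column 3, which forces (2,3) = 1.
Column 4 now contains 1, so (2,4) = 4.
Filled in: 2 4 3 1 / 3 2 1 4 / 4 1 2 3 / 1 3 4 2.

1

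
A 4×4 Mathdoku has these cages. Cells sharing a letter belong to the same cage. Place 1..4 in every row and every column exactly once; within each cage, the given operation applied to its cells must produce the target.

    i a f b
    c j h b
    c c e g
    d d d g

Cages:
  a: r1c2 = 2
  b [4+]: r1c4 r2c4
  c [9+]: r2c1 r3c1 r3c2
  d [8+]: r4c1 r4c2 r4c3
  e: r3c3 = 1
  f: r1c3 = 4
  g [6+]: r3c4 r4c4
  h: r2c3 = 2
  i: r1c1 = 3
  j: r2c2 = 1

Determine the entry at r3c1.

Cage i is a single given cell; hence r1c1 = 3.
Cage a is given, which forces r1c2 = 2.
Cage f is given, so r1c3 = 4.
3 is placed in row 1, so r1c4 = 1.
J is a freebie, leaving r2c2 = 1.
Cage h is a single given cell; hence r2c3 = 2.
1 is placed in column 4, which forces r2c4 = 3.
Cage e is given, which forces r3c3 = 1.
Column 3 now contains 1, which forces r4c3 = 3.
Row 2 now contains 2, which forces r2c1 = 4.
Cage c needs sum 9, so r3c1 = 2.
Cage c needs sum 9, which forces r3c2 = 3.
Row 3 already has 2, which forces r3c4 = 4.
The 3 cells of cage d must have sum 8, leaving r4c1 = 1.
3 is placed in row 4, leaving r4c2 = 4.
Column 4 now contains 4, so r4c4 = 2.
The full grid is 3 2 4 1 / 4 1 2 3 / 2 3 1 4 / 1 4 3 2.

2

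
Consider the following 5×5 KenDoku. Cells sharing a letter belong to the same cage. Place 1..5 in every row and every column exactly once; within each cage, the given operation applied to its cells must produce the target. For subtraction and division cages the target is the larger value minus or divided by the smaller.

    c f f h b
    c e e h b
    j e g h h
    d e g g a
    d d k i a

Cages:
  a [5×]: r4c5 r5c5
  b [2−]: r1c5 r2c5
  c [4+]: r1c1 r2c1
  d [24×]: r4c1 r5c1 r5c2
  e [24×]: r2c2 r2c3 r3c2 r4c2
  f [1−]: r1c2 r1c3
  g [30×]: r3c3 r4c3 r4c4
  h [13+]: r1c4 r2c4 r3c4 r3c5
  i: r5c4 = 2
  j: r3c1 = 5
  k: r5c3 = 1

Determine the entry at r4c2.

Cage j is given, leaving r3c1 = 5.
Cage k is given, leaving r5c3 = 1.
Cage i is a single given cell, leaving r5c4 = 2.
Row 5 now contains 1; hence r5c5 = 5.
Cage d has product 24, so r4c1 = 2.
Column 5 already has 5; hence r4c5 = 1.
The 3 cells of cage g must have product 30, so r3c3 = 2.
Cage e needs product 24, which forces r2c2 = 2.
Row 2 already has 2, leaving r2c5 = 4.
The 4 cells of cage e must have product 24, which forces r3c2 = 1.
4 is placed in column 5, so r3c5 = 3.
4 is placed in column 5; hence r1c5 = 2.
Row 2 now contains 4; hence r2c3 = 3.
Row 3 now contains 3, leaving r3c4 = 4.
The 4 cells of cage e must have product 24; hence r4c2 = 4.
3 is placed in column 3, leaving r4c3 = 5.
Row 4 already has 5, so r4c4 = 3.
4 is placed in column 2, leaving r5c2 = 3.
Cage c's pair has sum 4; hence r1c1 = 3.
Column 2 now contains 3, which forces r1c2 = 5.
5 is placed in column 3, which forces r1c3 = 4.
Row 1 already has 5, which forces r1c4 = 1.
3 is placed in row 2, leaving r2c1 = 1.
Column 4 now contains 1, which forces r2c4 = 5.
Row 5 now contains 3, which forces r5c1 = 4.
Filled in: 3 5 4 1 2 / 1 2 3 5 4 / 5 1 2 4 3 / 2 4 5 3 1 / 4 3 1 2 5.

4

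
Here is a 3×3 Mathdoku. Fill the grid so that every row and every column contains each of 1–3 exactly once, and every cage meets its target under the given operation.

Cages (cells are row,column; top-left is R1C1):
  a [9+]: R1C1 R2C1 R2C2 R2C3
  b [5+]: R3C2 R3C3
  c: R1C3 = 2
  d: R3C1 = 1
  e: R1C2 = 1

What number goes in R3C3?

The 4 cells of cage a must have sum 9, leaving R1C1 = 3.
Cage e is a single given cell, leaving R1C2 = 1.
C is a freebie, leaving R1C3 = 2.
D is a freebie, so R3C1 = 1.
2 is placed in column 3; hence R3C3 = 3.
Column 1 now contains 1, so R2C1 = 2.
Cage a needs sum 9; hence R2C2 = 3.
Column 3 already has 3, leaving R2C3 = 1.
Row 3 now contains 3, so R3C2 = 2.
Completed grid: 3 1 2 / 2 3 1 / 1 2 3.

3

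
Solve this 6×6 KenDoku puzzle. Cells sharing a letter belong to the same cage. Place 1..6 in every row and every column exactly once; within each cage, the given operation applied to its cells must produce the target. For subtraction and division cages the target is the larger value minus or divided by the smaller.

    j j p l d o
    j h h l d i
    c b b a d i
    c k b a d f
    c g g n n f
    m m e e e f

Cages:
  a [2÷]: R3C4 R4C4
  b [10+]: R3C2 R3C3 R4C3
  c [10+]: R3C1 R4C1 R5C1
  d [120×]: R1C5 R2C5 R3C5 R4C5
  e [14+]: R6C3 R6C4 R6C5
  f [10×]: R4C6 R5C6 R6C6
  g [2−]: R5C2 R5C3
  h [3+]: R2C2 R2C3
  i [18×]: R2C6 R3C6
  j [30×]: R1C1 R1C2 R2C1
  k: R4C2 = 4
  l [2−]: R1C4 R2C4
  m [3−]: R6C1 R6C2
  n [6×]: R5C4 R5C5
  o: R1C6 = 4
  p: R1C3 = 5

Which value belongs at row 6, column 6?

2

Cage p is given, leaving R1C3 = 5.
O is a freebie; hence R1C6 = 4.
Cage k is a single given cell; hence R4C2 = 4.
Cage j needs product 30, leaving R2C1 = 5.
Row 5 needs a 4, and only R5C3 is open for it.
Row 5 needs a 5, and only R5C6 is open for it.
The only place for 5 in row 4 is R4C5.
Cage e has sum 14, which forces R6C4 = 5.
In row 3, 5 can only go at R3C2, so R3C2 = 5.
The only place for 2 in row 6 is R6C6.
Column 6 already has 2, leaving R4C6 = 1.
In row 6, 1 can only go at R6C2, so R6C2 = 1.
1 is placed in column 2, which forces R2C2 = 2.
Cage h needs two cells with sum 3, leaving R2C3 = 1.
Column 2 already has 2; hence R5C2 = 6.
Cage m's pair has difference 3, leaving R6C1 = 4.
Cage j has product 30, so R1C1 = 2.
Column 2 now contains 6, so R1C2 = 3.
Row 3 needs a 2, and only R3C3 is open for it.
2 is placed in column 3, so R4C3 = 3.
Column 3 already has 3, so R6C3 = 6.
6 is placed in row 6, leaving R6C5 = 3.
Row 4 already has 3; hence R4C1 = 6.
Row 4 already has 6, so R4C4 = 2.
Cage n needs two cells with product 6, which forces R5C4 = 3.
Column 5 already has 3, leaving R5C5 = 2.
Cage l needs two cells with difference 2, leaving R1C4 = 6.
Row 1 already has 6, leaving R1C5 = 1.
Column 4 now contains 3, which forces R2C4 = 4.
4 is placed in row 2, leaving R2C5 = 6.
Row 2 now contains 6, which forces R2C6 = 3.
Cage c has sum 10, which forces R3C1 = 3.
Column 4 already has 4; hence R3C4 = 1.
6 is placed in column 5, which forces R3C5 = 4.
3 is placed in column 6, leaving R3C6 = 6.
Row 5 now contains 3, which forces R5C1 = 1.
Completed grid: 2 3 5 6 1 4 / 5 2 1 4 6 3 / 3 5 2 1 4 6 / 6 4 3 2 5 1 / 1 6 4 3 2 5 / 4 1 6 5 3 2.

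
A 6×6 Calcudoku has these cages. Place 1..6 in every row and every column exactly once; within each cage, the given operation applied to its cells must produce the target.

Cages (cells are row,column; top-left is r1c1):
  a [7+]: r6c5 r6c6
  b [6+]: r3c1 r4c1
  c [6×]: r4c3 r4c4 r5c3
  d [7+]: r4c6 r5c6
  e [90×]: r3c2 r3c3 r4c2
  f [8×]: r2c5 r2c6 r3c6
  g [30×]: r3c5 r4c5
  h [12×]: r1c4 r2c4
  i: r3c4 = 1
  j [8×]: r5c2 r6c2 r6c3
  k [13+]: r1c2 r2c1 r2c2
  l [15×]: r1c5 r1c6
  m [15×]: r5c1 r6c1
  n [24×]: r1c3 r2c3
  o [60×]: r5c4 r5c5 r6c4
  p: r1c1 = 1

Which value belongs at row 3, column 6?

Cage p is a single given cell, which forces r1c1 = 1.
Cage i is given; hence r3c4 = 1.
The only place for 6 in column 1 is r2c1.
Cage n needs two cells with product 24, which forces r1c3 = 6.
6 is placed in row 2, so r2c3 = 4.
Cage h's pair has product 12; hence r1c4 = 4.
The two cells of cage h must have product 12; hence r2c4 = 3.
Cage f has product 8, leaving r3c6 = 4.
3 is placed in column 4, which forces r4c4 = 2.
4 is placed in row 3, which forces r3c1 = 2.
2 is placed in row 4; hence r4c1 = 4.
The 3 cells of cage o must have product 60; hence r5c5 = 2.
Column 5 now contains 2; hence r2c5 = 1.
Cage f has product 8, so r2c6 = 2.
Cage k needs sum 13; hence r1c2 = 2.
Row 2 now contains 2, which forces r2c2 = 5.
Cage e has product 90, leaving r3c3 = 5.
5 is placed in row 3; hence r3c5 = 6.
Column 5 now contains 6, leaving r4c5 = 5.
The 3 cells of cage j must have product 8, leaving r6c3 = 2.
Column 5 now contains 6, so r6c5 = 4.
5 is placed in column 5, which forces r1c5 = 3.
Cage l needs two cells with product 15, which forces r1c6 = 5.
Row 3 already has 6, so r3c2 = 3.
Cage e has product 90, which forces r4c2 = 6.
Row 4 now contains 6, leaving r4c6 = 1.
The 3 cells of cage j must have product 8, which forces r5c2 = 4.
Column 6 already has 1; hence r5c6 = 6.
Row 6 now contains 4, leaving r6c2 = 1.
Cage a's pair has sum 7, which forces r6c6 = 3.
Row 4 already has 1; hence r4c3 = 3.
Cage m needs two cells with product 15, leaving r5c1 = 3.
Cage c has product 6; hence r5c3 = 1.
6 is placed in row 5, leaving r5c4 = 5.
Row 6 already has 3; hence r6c1 = 5.
Cage o needs product 60, leaving r6c4 = 6.
Completed grid: 1 2 6 4 3 5 / 6 5 4 3 1 2 / 2 3 5 1 6 4 / 4 6 3 2 5 1 / 3 4 1 5 2 6 / 5 1 2 6 4 3.

4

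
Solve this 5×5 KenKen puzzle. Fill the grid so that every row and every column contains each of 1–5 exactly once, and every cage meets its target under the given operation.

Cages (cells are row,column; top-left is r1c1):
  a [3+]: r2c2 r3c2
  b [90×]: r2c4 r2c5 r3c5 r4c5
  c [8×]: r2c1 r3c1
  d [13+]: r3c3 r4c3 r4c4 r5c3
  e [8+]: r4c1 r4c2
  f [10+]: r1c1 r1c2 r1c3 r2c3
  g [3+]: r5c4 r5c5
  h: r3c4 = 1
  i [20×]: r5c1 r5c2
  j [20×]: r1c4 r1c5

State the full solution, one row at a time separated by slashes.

1 3 2 5 4 / 2 1 4 3 5 / 4 2 5 1 3 / 3 5 1 4 2 / 5 4 3 2 1

Cage b has product 90, so r2c4 = 3.
Cage h is given, so r3c4 = 1.
Column 4 already has 1; hence r5c4 = 2.
Row 5 now contains 2, leaving r5c5 = 1.
Cage a needs two cells with sum 3, so r2c2 = 1.
Row 3 now contains 1; hence r3c2 = 2.
Cage c needs two cells with product 8, leaving r2c1 = 2.
2 is placed in row 2, which forces r2c3 = 4.
2 is placed in row 2, leaving r2c5 = 5.
2 is placed in row 3; hence r3c1 = 4.
5 is placed in column 5, so r3c5 = 3.
Column 5 now contains 3; hence r4c5 = 2.
4 is placed in column 1, so r5c1 = 5.
Row 5 now contains 5; hence r5c2 = 4.
Row 5 now contains 5, so r5c3 = 3.
Cage f has sum 10, which forces r1c1 = 1.
Cage f has sum 10, so r1c2 = 3.
Cage f has sum 10; hence r1c3 = 2.
The two cells of cage j must have product 20, leaving r1c4 = 5.
5 is placed in column 5, so r1c5 = 4.
Row 3 now contains 3, which forces r3c3 = 5.
Column 1 already has 5, which forces r4c1 = 3.
Cage e needs two cells with sum 8, so r4c2 = 5.
2 is placed in row 4, leaving r4c3 = 1.
The 4 cells of cage d must have sum 13, so r4c4 = 4.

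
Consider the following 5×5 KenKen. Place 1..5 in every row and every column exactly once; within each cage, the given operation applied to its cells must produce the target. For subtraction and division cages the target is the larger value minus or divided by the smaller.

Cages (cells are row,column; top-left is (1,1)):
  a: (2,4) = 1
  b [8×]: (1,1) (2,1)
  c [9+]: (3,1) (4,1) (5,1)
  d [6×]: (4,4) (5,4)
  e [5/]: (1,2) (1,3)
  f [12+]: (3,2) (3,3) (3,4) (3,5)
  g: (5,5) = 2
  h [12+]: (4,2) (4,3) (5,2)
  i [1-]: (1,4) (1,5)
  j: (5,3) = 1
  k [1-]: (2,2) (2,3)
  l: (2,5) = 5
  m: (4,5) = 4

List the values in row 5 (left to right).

5 4 1 3 2

Cage a is a single given cell, which forces (2,4) = 1.
Cage l is a single given cell, so (2,5) = 5.
Cage m is given, which forces (4,5) = 4.
Cage j is given; hence (5,3) = 1.
G is a freebie, leaving (5,5) = 2.
Cage e's pair has quotient 5, so (1,2) = 1.
Column 3 already has 1, which forces (1,3) = 5.
1 is placed in row 1, so (1,5) = 3.
2 is placed in column 5, so (3,5) = 1.
5 is placed in column 3, so (4,3) = 3.
The two cells of cage d must have product 6, so (4,4) = 2.
2 is placed in row 5, leaving (5,4) = 3.
Column 4 now contains 2, so (1,4) = 4.
Cage k needs two cells with difference 1; hence (2,2) = 3.
Cage c has sum 9, leaving (3,1) = 3.
Column 4 now contains 4, which forces (3,4) = 5.
The 3 cells of cage c must have sum 9, so (4,1) = 1.
Row 4 already has 2, which forces (4,2) = 5.
Cage c needs sum 9, which forces (5,1) = 5.
The 3 cells of cage h must have sum 12; hence (5,2) = 4.
Row 1 already has 4, leaving (1,1) = 2.
The two cells of cage b must have product 8; hence (2,1) = 4.
Row 2 already has 4, which forces (2,3) = 2.
Column 2 already has 4, so (3,2) = 2.
The 4 cells of cage f must have sum 12, which forces (3,3) = 4.
The full grid is 2 1 5 4 3 / 4 3 2 1 5 / 3 2 4 5 1 / 1 5 3 2 4 / 5 4 1 3 2.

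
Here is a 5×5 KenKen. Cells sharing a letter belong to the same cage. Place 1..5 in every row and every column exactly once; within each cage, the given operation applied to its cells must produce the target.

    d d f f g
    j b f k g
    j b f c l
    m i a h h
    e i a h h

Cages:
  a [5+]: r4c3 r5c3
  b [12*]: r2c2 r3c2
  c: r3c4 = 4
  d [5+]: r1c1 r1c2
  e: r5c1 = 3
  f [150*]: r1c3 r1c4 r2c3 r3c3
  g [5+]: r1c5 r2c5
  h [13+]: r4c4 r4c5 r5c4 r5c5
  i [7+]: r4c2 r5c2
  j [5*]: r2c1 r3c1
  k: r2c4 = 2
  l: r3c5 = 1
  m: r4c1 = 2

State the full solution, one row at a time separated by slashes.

Cage f has product 150, leaving r1c4 = 5.
Cage k is a single given cell; hence r2c4 = 2.
Cage c is a single given cell, so r3c4 = 4.
Cage l is a single given cell, which forces r3c5 = 1.
M is a freebie, so r4c1 = 2.
E is a freebie, so r5c1 = 3.
Row 5 already has 3, leaving r5c4 = 1.
Cage g needs two cells with sum 5, which forces r1c5 = 2.
The two cells of cage j must have product 5, so r2c1 = 1.
Cage b's pair has product 12, which forces r2c2 = 4.
Cage g's pair has sum 5, so r2c5 = 3.
1 is placed in row 3; hence r3c1 = 5.
Row 3 now contains 4, so r3c2 = 3.
3 is placed in row 3, leaving r3c3 = 2.
Column 2 already has 3; hence r4c2 = 5.
Column 4 now contains 1, leaving r4c4 = 3.
Row 4 already has 5, so r4c5 = 4.
4 is placed in column 2, leaving r5c2 = 2.
Column 3 already has 2, so r5c3 = 4.
Column 5 already has 4, so r5c5 = 5.
1 is placed in column 1, which forces r1c1 = 4.
4 is placed in column 2, so r1c2 = 1.
2 is placed in row 1, which forces r1c3 = 3.
Row 2 already has 3, so r2c3 = 5.
3 is placed in row 4, which forces r4c3 = 1.

4 1 3 5 2 / 1 4 5 2 3 / 5 3 2 4 1 / 2 5 1 3 4 / 3 2 4 1 5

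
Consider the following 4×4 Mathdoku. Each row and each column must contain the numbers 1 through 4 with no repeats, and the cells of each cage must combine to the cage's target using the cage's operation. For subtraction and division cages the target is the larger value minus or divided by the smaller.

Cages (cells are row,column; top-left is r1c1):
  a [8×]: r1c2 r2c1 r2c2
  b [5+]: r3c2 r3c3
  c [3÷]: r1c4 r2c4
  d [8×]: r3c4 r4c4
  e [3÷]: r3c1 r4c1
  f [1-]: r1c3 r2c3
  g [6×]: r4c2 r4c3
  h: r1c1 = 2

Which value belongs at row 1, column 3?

H is a freebie, leaving r1c1 = 2.
Cage a has product 8, which forces r2c2 = 2.
Column 2 now contains 2, leaving r4c2 = 3.
Row 4 already has 3; hence r4c3 = 2.
2 is placed in row 4, which forces r4c4 = 4.
Cage e needs two cells with quotient 3, so r3c1 = 3.
Column 4 already has 4, which forces r3c4 = 2.
Row 4 already has 3, which forces r4c1 = 1.
The 3 cells of cage a must have product 8, which forces r1c2 = 1.
Row 1 already has 1, leaving r1c4 = 3.
1 is placed in column 1; hence r2c1 = 4.
Row 2 already has 4, so r2c3 = 3.
Column 4 now contains 3, leaving r2c4 = 1.
Column 2 now contains 1, so r3c2 = 4.
4 is placed in row 3, so r3c3 = 1.
Row 1 now contains 3, which forces r1c3 = 4.
The full grid is 2 1 4 3 / 4 2 3 1 / 3 4 1 2 / 1 3 2 4.

4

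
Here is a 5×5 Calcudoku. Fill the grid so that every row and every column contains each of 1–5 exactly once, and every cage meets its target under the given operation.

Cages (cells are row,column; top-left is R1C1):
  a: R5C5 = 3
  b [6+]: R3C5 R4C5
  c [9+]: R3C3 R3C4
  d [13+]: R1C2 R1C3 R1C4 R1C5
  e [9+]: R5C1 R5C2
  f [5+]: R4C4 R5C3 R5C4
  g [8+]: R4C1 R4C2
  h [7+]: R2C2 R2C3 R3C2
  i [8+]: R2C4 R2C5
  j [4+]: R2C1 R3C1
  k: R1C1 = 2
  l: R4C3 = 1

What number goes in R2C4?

3

Cage k is a single given cell, so R1C1 = 2.
L is a freebie, which forces R4C3 = 1.
Row 4 already has 1, leaving R4C4 = 2.
Column 3 already has 1, leaving R5C3 = 2.
Cage a is a single given cell, which forces R5C5 = 3.
The two cells of cage i must have sum 8, leaving R2C4 = 3.
Column 5 already has 3; hence R2C5 = 5.
Column 5 already has 5, which forces R4C5 = 4.
Row 5 now contains 3; hence R5C4 = 1.
Column 5 already has 4; hence R1C5 = 1.
Row 2 now contains 3, so R2C1 = 1.
Row 2 already has 1; hence R2C2 = 2.
Row 2 now contains 3, leaving R2C3 = 4.
The two cells of cage j must have sum 4, which forces R3C1 = 3.
Column 2 now contains 2; hence R3C2 = 1.
Column 3 now contains 4, which forces R3C3 = 5.
Row 3 already has 5, so R3C4 = 4.
Cage b needs two cells with sum 6, leaving R3C5 = 2.
Column 1 already has 3, leaving R4C1 = 5.
5 is placed in row 4, which forces R4C2 = 3.
Column 1 already has 5, so R5C1 = 4.
4 is placed in row 5, leaving R5C2 = 5.
5 is placed in column 2, which forces R1C2 = 4.
5 is placed in column 3, leaving R1C3 = 3.
Column 4 now contains 4, which forces R1C4 = 5.
Filled in: 2 4 3 5 1 / 1 2 4 3 5 / 3 1 5 4 2 / 5 3 1 2 4 / 4 5 2 1 3.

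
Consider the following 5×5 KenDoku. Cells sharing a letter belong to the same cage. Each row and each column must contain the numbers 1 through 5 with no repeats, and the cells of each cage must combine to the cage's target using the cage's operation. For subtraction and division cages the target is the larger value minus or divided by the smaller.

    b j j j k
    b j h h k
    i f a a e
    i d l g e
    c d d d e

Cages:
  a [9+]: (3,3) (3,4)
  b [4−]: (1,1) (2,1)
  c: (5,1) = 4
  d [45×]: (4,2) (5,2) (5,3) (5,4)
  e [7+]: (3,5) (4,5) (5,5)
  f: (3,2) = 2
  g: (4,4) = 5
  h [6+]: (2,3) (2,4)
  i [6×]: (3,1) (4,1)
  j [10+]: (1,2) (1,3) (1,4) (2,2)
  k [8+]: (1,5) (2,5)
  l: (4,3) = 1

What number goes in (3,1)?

Cage f is a single given cell, so (3,2) = 2.
The 4 cells of cage d must have product 45, so (4,2) = 3.
Cage l is a single given cell; hence (4,3) = 1.
Cage g is a single given cell, which forces (4,4) = 5.
C is a freebie, leaving (5,1) = 4.
2 is placed in row 3, leaving (3,1) = 3.
Cage a needs two cells with sum 9, leaving (3,3) = 5.
Column 4 already has 5; hence (3,4) = 4.
4 is placed in row 3, leaving (3,5) = 1.
3 is placed in row 4, so (4,1) = 2.
Row 4 already has 2, so (4,5) = 4.
Column 3 already has 5, leaving (5,3) = 3.
3 is placed in row 5, so (5,4) = 1.
Column 5 already has 1, so (5,5) = 2.
Column 3 now contains 3, which forces (1,3) = 2.
Cage j needs sum 10, so (1,4) = 3.
Row 1 already has 3, which forces (1,5) = 5.
Cage h needs two cells with sum 6, so (2,3) = 4.
Column 4 already has 1, so (2,4) = 2.
Column 5 now contains 5, so (2,5) = 3.
1 is placed in row 5, so (5,2) = 5.
Row 1 now contains 5, which forces (1,1) = 1.
The 4 cells of cage j must have sum 10; hence (1,2) = 4.
The two cells of cage b must have difference 4, leaving (2,1) = 5.
Row 2 already has 4, so (2,2) = 1.
The full grid is 1 4 2 3 5 / 5 1 4 2 3 / 3 2 5 4 1 / 2 3 1 5 4 / 4 5 3 1 2.

3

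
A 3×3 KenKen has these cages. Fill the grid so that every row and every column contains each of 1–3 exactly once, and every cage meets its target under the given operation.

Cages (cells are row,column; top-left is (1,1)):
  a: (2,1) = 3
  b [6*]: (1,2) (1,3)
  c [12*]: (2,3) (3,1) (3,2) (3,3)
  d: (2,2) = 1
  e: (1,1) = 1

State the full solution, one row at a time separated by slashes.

1 2 3 / 3 1 2 / 2 3 1

Cage e is given, which forces (1,1) = 1.
A is a freebie; hence (2,1) = 3.
Cage d is given, so (2,2) = 1.
Cage c has product 12, leaving (2,3) = 2.
Column 1 already has 3, so (3,1) = 2.
Row 3 already has 2, so (3,2) = 3.
3 is placed in row 3, leaving (3,3) = 1.
3 is placed in column 2; hence (1,2) = 2.
Column 3 now contains 2, so (1,3) = 3.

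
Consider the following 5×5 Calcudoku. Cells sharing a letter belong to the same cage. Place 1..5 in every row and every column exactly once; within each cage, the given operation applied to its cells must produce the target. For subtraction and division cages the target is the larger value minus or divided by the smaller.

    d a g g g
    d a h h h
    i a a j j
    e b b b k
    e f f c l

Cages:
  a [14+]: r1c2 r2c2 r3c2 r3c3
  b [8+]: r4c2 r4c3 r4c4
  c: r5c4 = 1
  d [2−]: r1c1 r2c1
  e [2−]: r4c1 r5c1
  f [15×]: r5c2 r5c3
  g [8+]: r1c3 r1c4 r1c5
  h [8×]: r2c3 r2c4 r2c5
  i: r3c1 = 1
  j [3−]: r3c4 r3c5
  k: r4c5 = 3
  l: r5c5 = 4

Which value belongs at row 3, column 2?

4

Cage i is a single given cell, which forces r3c1 = 1.
K is a freebie, which forces r4c5 = 3.
Cage c is given, leaving r5c4 = 1.
Cage l is given, which forces r5c5 = 4.
The only place for 4 in row 4 is r4c1.
Cage e's pair has difference 2, so r5c1 = 2.
In column 4, 3 can only go at r1c4, so r1c4 = 3.
Row 1 already has 3, which forces r1c1 = 5.
Cage g has sum 8, so r1c3 = 4.
Cage g needs sum 8, which forces r1c5 = 1.
Cage d needs two cells with difference 2; hence r2c1 = 3.
Column 5 now contains 1, which forces r2c5 = 2.
Column 5 already has 2; hence r3c5 = 5.
1 is placed in row 1, so r1c2 = 2.
The 4 cells of cage a must have sum 14, which forces r2c2 = 5.
Row 2 already has 2; hence r2c3 = 1.
Row 2 already has 2; hence r2c4 = 4.
Cage a has sum 14, which forces r3c2 = 4.
Cage a needs sum 14, which forces r3c3 = 3.
Row 3 already has 5; hence r3c4 = 2.
5 is placed in column 2, so r4c2 = 1.
2 is placed in column 4, which forces r4c4 = 5.
5 is placed in column 2, which forces r5c2 = 3.
3 is placed in column 3; hence r5c3 = 5.
Row 4 now contains 5, leaving r4c3 = 2.
Filled in: 5 2 4 3 1 / 3 5 1 4 2 / 1 4 3 2 5 / 4 1 2 5 3 / 2 3 5 1 4.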